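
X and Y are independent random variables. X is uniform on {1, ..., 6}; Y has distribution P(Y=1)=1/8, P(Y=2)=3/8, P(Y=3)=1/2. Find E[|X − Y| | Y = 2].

P(Y = 2) = 3/8.
Summing |X−Y|·P(x,y) over outcomes with Y = 2 gives 11/16.
E[|X − Y| | Y = 2] = (11/16) / (3/8) = 11/6.

11/6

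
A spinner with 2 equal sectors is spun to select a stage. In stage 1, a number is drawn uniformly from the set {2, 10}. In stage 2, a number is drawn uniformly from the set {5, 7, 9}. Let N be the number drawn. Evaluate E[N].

E[N | stage 1] = (2+10)/2 = 6.
E[N | stage 2] = (5+7+9)/3 = 7.
E[N] = (1/2)·(6) + (1/2)·(7) = 13/2.

13/2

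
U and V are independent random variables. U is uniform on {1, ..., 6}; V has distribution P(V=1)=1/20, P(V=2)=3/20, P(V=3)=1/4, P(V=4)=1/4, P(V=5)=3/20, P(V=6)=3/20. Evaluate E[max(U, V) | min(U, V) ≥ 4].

P(min(U, V) ≥ 4) = 11/40.
Summing max(U,V)·P(x,y) over outcomes with min(U, V) ≥ 4 gives 59/40.
E[max(U, V) | min(U, V) ≥ 4] = (59/40) / (11/40) = 59/11.

59/11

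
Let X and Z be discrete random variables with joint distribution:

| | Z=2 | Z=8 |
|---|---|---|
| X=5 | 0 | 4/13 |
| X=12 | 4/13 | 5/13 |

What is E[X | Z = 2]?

12

P(Z = 2) = 4/13.
Σ X·P over the event = 12·(4/13) = 48/13.
E[X | Z = 2] = (48/13) / (4/13) = 12.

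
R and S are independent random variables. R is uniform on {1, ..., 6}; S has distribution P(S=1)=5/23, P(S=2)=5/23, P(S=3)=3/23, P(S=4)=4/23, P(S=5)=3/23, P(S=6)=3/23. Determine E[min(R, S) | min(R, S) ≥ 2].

277/90

P(min(R, S) ≥ 2) = 15/23.
Summing min(R,S)·P(x,y) over outcomes with min(R, S) ≥ 2 gives 277/138.
E[min(R, S) | min(R, S) ≥ 2] = (277/138) / (15/23) = 277/90.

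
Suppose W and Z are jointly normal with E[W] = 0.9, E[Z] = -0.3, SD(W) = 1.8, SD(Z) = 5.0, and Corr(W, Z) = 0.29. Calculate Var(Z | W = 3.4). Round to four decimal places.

22.8975

The conditional variance in a bivariate normal is σ_Z²(1 − ρ²), independent of x.
Var(Z | W=3.4) = (5.0)²·(1 − (0.29)²) = 25·0.9159 = 22.8975.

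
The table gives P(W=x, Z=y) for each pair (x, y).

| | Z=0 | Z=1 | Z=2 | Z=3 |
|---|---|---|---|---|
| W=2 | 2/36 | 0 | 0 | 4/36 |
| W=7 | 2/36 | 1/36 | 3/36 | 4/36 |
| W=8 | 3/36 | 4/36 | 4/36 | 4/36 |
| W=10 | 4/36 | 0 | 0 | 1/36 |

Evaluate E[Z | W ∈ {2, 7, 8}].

55/31

P(W ∈ {2, 7, 8}) = 31/36.
Summing Z·P(W=x,Z=y) over the conditioning event gives 55/36.
E[Z | W ∈ {2, 7, 8}] = (55/36) / (31/36) = 55/31.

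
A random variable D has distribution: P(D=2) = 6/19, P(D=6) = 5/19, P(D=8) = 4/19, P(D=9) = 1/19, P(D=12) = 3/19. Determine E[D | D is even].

P(D is even) = 18/19.
Σ over the event: 2·6/19 + 6·5/19 + 8·4/19 + 12·3/19 = 110/19.
E[D | D is even] = (110/19) / (18/19) = 55/9.

55/9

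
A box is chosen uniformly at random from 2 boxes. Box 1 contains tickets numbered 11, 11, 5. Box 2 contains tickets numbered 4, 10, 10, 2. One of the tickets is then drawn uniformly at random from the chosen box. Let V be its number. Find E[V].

E[V | box 1] = (11+11+5)/3 = 9.
E[V | box 2] = (4+10+10+2)/4 = 13/2.
E[V] = (1/2)·(9) + (1/2)·(13/2) = 31/4.

31/4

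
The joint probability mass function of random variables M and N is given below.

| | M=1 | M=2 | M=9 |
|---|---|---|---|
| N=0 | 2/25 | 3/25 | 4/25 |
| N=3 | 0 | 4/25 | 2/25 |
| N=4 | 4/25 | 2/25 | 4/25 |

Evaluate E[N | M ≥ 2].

P(M ≥ 2) = 19/25.
Σ N·P over the event = 0·(3/25) + 3·(4/25) + 4·(2/25) + 0·(4/25) + 3·(2/25) + 4·(4/25) = 42/25.
E[N | M ≥ 2] = (42/25) / (19/25) = 42/19.

42/19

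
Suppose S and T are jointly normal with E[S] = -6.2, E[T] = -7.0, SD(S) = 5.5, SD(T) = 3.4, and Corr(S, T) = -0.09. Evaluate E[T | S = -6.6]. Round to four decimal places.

-6.9777

E[T | S=x] = μ_T + ρ(σ_T/σ_S)(x − μ_S) for jointly normal variables.
E[T | S=-6.6] = -7.0 + (-0.09)·(3.4/5.5)·(-6.6 − (-6.2)) = -7.0 + (-0.055636)·(-0.4) = -6.9777.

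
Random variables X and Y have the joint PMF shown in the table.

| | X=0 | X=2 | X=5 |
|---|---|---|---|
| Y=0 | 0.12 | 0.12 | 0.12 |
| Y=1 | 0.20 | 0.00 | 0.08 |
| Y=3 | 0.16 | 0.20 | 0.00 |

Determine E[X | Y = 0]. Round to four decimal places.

2.3333

P(Y = 0) = 0.36.
Σ X·P over the event = 0·(0.12) + 2·(0.12) + 5·(0.12) = 0.84.
E[X | Y = 0] = (0.84) / (0.36) = 2.3333.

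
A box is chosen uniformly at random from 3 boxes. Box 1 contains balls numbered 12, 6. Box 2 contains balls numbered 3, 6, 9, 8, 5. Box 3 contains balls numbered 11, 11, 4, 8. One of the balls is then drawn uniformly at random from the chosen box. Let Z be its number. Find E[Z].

E[Z | box 1] = (12+6)/2 = 9.
E[Z | box 2] = (3+6+9+8+5)/5 = 31/5.
E[Z | box 3] = (11+11+4+8)/4 = 17/2.
E[Z] = (1/3)·(9) + (1/3)·(31/5) + (1/3)·(17/2) = 79/10.

79/10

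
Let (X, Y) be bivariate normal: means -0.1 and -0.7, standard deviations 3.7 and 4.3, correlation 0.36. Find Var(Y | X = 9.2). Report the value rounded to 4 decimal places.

16.0937

The conditional variance in a bivariate normal is σ_Y²(1 − ρ²), independent of x.
Var(Y | X=9.2) = (4.3)²·(1 − (0.36)²) = 18.49·0.8704 = 16.0937.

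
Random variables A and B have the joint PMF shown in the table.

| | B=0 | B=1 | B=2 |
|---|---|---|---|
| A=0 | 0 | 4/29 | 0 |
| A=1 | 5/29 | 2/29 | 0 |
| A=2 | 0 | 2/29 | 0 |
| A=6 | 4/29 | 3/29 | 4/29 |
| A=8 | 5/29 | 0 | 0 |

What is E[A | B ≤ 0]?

P(B ≤ 0) = 14/29.
Σ A·P over the event = 1·(5/29) + 6·(4/29) + 8·(5/29) = 69/29.
E[A | B ≤ 0] = (69/29) / (14/29) = 69/14.

69/14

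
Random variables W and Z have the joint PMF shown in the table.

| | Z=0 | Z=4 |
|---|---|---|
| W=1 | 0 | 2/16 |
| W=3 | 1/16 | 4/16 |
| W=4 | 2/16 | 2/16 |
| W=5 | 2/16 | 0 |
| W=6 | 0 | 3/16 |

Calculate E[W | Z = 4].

40/11

P(Z = 4) = 11/16.
Σ W·P over the event = 1·(2/16) + 3·(4/16) + 4·(2/16) + 6·(3/16) = 5/2.
E[W | Z = 4] = (5/2) / (11/16) = 40/11.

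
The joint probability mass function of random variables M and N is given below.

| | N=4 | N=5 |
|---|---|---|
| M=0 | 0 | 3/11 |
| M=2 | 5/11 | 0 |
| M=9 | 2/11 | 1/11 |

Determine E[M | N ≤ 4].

P(N ≤ 4) = 7/11.
Σ M·P over the event = 2·(5/11) + 9·(2/11) = 28/11.
E[M | N ≤ 4] = (28/11) / (7/11) = 4.

4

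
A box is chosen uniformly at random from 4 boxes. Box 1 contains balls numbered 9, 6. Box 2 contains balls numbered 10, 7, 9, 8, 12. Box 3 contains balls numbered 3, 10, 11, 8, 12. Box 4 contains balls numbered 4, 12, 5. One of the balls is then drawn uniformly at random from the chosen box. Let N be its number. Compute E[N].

E[N | box 1] = (9+6)/2 = 15/2.
E[N | box 2] = (10+7+9+8+12)/5 = 46/5.
E[N | box 3] = (3+10+11+8+12)/5 = 44/5.
E[N | box 4] = (4+12+5)/3 = 7.
E[N] = (1/4)·(15/2) + (1/4)·(46/5) + (1/4)·(44/5) + (1/4)·(7) = 65/8.

65/8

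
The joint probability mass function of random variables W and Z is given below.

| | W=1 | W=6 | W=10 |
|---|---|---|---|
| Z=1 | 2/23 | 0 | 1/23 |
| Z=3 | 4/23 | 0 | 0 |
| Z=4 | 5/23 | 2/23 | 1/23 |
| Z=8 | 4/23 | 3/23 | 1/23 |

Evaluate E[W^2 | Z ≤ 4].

P(Z ≤ 4) = 15/23.
Σ W^2·P over the event = 1·(2/23) + 1·(4/23) + 1·(5/23) + 36·(2/23) + 100·(1/23) + 100·(1/23) = 283/23.
E[W^2 | Z ≤ 4] = (283/23) / (15/23) = 283/15.

283/15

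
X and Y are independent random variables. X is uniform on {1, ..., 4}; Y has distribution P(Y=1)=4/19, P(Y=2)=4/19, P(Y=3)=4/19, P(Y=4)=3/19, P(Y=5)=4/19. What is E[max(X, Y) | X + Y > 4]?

P(X + Y > 4) = 13/19.
Summing max(X,Y)·P(x,y) over outcomes with X + Y > 4 gives 53/19.
E[max(X, Y) | X + Y > 4] = (53/19) / (13/19) = 53/13.

53/13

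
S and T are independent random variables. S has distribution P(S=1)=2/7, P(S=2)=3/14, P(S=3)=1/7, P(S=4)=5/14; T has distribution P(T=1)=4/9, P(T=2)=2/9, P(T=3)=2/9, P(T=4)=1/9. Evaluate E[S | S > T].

P(S > T) = 32/63.
Summing S·P(x,y) over outcomes with S > T gives 110/63.
E[S | S > T] = (110/63) / (32/63) = 55/16.

55/16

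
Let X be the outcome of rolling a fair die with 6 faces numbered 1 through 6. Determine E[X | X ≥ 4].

5

Given X ≥ 4, X is equally likely to be any of {4, 5, 6}.
E[X | X ≥ 4] = (4 + 5 + 6) / 3 = 5.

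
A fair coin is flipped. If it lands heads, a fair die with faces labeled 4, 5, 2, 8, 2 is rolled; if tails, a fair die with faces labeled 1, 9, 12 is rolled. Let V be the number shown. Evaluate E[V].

E[V | heads] = (4+5+2+8+2)/5 = 21/5.
E[V | tails] = (1+9+12)/3 = 22/3.
E[V] = (1/2)·(21/5) + (1/2)·(22/3) = 173/30.

173/30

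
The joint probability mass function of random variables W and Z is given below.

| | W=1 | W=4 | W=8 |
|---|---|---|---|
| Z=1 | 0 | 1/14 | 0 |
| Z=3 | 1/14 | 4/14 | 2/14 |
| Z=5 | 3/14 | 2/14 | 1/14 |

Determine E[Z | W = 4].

23/7

P(W = 4) = 1/2.
Summing Z·P(W=x,Z=y) over the conditioning event gives 23/14.
E[Z | W = 4] = (23/14) / (1/2) = 23/7.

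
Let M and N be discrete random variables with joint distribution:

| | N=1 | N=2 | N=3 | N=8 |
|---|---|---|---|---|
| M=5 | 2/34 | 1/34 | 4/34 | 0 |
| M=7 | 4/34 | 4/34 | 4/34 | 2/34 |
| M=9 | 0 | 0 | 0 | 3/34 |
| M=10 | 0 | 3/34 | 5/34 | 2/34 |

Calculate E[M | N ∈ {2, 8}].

P(N ∈ {2, 8}) = 15/34.
Σ M·P over the event = 5·(1/34) + 7·(4/34) + 7·(2/34) + 9·(3/34) + 10·(3/34) + 10·(2/34) = 62/17.
E[M | N ∈ {2, 8}] = (62/17) / (15/34) = 124/15.

124/15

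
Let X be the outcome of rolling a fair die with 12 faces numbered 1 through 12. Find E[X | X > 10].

23/2

Given X > 10, X is equally likely to be any of {11, 12}.
E[X | X > 10] = (11 + 12) / 2 = 23/2.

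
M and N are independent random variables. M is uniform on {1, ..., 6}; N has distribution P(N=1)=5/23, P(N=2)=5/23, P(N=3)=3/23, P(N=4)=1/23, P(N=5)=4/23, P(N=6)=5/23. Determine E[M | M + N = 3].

P(M + N = 3) = 5/69.
Summing M·P(x,y) over outcomes with M + N = 3 gives 5/46.
E[M | M + N = 3] = (5/46) / (5/69) = 3/2.

3/2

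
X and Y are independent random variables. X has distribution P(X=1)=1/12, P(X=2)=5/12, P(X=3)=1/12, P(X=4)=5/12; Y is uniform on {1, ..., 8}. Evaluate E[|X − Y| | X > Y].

19/11

P(X > Y) = 11/48.
Summing |X−Y|·P(x,y) over outcomes with X > Y gives 19/48.
E[|X − Y| | X > Y] = (19/48) / (11/48) = 19/11.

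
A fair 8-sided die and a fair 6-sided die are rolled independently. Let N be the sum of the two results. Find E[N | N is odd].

P(N is odd) = 1/2.
Σ over the event: 3·1/24 + 5·1/12 + 7·1/8 + 9·1/8 + 11·1/12 + 13·1/24 = 4.
E[N | N is odd] = (4) / (1/2) = 8.

8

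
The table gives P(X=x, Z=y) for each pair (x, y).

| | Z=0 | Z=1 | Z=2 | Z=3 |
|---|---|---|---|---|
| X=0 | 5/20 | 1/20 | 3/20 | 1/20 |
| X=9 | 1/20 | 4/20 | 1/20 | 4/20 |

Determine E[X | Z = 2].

9/4

P(Z = 2) = 1/5.
Σ X·P over the event = 0·(3/20) + 9·(1/20) = 9/20.
E[X | Z = 2] = (9/20) / (1/5) = 9/4.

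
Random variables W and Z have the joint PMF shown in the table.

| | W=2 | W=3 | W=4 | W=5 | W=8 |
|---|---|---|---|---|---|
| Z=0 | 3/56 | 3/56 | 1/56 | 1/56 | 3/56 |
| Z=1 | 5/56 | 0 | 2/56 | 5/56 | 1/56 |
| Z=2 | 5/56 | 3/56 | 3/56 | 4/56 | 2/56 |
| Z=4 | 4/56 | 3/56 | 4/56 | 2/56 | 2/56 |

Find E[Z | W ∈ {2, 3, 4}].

P(W ∈ {2, 3, 4}) = 9/14.
Summing Z·P(W=x,Z=y) over the conditioning event gives 73/56.
E[Z | W ∈ {2, 3, 4}] = (73/56) / (9/14) = 73/36.

73/36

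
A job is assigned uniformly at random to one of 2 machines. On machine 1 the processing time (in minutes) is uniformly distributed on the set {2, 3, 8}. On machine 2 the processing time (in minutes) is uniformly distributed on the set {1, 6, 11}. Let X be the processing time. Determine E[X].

31/6

E[X | machine 1] = (2+3+8)/3 = 13/3.
E[X | machine 2] = (1+6+11)/3 = 6.
E[X] = (1/2)·(13/3) + (1/2)·(6) = 31/6.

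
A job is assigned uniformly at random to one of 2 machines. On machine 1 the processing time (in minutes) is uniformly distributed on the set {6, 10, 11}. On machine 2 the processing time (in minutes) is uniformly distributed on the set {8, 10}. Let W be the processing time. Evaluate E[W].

E[W | machine 1] = (6+10+11)/3 = 9.
E[W | machine 2] = (8+10)/2 = 9.
E[W] = (1/2)·(9) + (1/2)·(9) = 9.

9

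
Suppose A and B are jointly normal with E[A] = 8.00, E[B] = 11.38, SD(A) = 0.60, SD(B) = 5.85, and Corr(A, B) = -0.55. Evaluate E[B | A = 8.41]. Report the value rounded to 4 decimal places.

For a bivariate normal, E[B | A=x] = μ_B + ρ·(σ_B/σ_A)·(x − μ_A).
E[B | A=8.41] = 11.38 + (-0.55)·(5.85/0.60)·(8.41 − (8.00)) = 11.38 + (-5.3625)·(0.41) = 9.1814.

9.1814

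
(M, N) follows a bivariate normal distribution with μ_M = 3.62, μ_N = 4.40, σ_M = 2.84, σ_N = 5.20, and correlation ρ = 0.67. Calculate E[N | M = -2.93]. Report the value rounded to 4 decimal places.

The regression of N on M has slope ρ·σ_N/σ_M and passes through (μ_M, μ_N).
E[N | M=-2.93] = 4.40 + (0.67)·(5.20/2.84)·(-2.93 − (3.62)) = 4.40 + (1.22676)·(-6.55) = -3.6353.

-3.6353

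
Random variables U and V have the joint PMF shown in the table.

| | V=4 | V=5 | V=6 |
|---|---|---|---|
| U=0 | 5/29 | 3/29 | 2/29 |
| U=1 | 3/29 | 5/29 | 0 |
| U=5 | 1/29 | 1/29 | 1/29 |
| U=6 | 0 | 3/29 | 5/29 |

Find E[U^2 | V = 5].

23/2

P(V = 5) = 12/29.
Σ U^2·P over the event = 0·(3/29) + 1·(5/29) + 25·(1/29) + 36·(3/29) = 138/29.
E[U^2 | V = 5] = (138/29) / (12/29) = 23/2.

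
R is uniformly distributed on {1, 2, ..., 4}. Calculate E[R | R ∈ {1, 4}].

P(R ∈ {1, 4}) = 1/2.
Σ over the event: 1·1/4 + 4·1/4 = 5/4.
E[R | R ∈ {1, 4}] = (5/4) / (1/2) = 5/2.

5/2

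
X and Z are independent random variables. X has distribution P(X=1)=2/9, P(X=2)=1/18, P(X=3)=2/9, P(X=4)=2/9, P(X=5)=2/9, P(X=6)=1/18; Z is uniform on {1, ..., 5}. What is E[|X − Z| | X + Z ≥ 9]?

P(X + Z ≥ 9) = 1/6.
Summing |X−Z|·P(x,y) over outcomes with X + Z ≥ 9 gives 7/45.
E[|X − Z| | X + Z ≥ 9] = (7/45) / (1/6) = 14/15.

14/15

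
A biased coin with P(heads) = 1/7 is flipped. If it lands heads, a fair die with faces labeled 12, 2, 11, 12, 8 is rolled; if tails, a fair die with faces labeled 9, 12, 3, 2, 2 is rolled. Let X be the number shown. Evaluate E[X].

213/35

E[X | heads] = (12+2+11+12+8)/5 = 9.
E[X | tails] = (9+12+3+2+2)/5 = 28/5.
By the law of total expectation,
E[X] = (1/7)·(9) + (6/7)·(28/5) = 213/35.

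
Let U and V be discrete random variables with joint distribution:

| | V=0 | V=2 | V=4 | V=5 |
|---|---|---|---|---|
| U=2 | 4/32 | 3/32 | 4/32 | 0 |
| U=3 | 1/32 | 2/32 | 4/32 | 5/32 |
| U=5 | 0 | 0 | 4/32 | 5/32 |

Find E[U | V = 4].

P(V = 4) = 3/8.
Σ U·P over the event = 2·(4/32) + 3·(4/32) + 5·(4/32) = 5/4.
E[U | V = 4] = (5/4) / (3/8) = 10/3.

10/3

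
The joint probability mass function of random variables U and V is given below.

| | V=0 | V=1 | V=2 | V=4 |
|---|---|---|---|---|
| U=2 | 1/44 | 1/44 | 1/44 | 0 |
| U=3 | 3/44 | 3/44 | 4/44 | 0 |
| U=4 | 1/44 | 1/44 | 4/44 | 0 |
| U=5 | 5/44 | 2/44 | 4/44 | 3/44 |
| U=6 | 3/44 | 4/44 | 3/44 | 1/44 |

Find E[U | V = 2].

P(V = 2) = 4/11.
Σ U·P over the event = 2·(1/44) + 3·(4/44) + 4·(4/44) + 5·(4/44) + 6·(3/44) = 17/11.
E[U | V = 2] = (17/11) / (4/11) = 17/4.

17/4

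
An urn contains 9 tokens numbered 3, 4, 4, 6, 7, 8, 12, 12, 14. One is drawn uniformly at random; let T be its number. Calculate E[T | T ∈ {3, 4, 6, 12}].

P(T ∈ {3, 4, 6, 12}) = 2/3.
Σ over the event: 3·1/9 + 4·2/9 + 6·1/9 + 12·2/9 = 41/9.
E[T | T ∈ {3, 4, 6, 12}] = (41/9) / (2/3) = 41/6.

41/6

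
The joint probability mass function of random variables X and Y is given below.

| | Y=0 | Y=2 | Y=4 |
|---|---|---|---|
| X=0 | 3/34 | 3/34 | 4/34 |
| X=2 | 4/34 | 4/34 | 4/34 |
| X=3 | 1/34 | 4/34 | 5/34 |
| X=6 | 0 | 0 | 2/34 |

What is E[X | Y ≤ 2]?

31/19

P(Y ≤ 2) = 19/34.
Σ X·P over the event = 0·(3/34) + 0·(3/34) + 2·(4/34) + 2·(4/34) + 3·(1/34) + 3·(4/34) = 31/34.
E[X | Y ≤ 2] = (31/34) / (19/34) = 31/19.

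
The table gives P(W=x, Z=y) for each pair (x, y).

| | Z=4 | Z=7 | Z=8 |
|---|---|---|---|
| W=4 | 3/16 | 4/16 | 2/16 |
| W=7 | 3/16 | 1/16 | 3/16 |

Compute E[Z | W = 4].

56/9

P(W = 4) = 9/16.
Σ Z·P over the event = 4·(3/16) + 7·(4/16) + 8·(2/16) = 7/2.
E[Z | W = 4] = (7/2) / (9/16) = 56/9.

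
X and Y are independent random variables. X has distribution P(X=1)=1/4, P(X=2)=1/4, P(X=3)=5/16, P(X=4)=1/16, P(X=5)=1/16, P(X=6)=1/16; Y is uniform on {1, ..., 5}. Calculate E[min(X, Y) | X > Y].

25/13

P(X > Y) = 13/40.
Summing min(X,Y)·P(x,y) over outcomes with X > Y gives 5/8.
E[min(X, Y) | X > Y] = (5/8) / (13/40) = 25/13.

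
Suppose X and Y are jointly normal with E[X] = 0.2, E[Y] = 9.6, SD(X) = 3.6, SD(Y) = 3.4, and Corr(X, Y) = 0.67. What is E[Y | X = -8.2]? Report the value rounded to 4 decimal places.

For a bivariate normal, E[Y | X=x] = μ_Y + ρ·(σ_Y/σ_X)·(x − μ_X).
E[Y | X=-8.2] = 9.6 + (0.67)·(3.4/3.6)·(-8.2 − (0.2)) = 9.6 + (0.632778)·(-8.4) = 4.2847.

4.2847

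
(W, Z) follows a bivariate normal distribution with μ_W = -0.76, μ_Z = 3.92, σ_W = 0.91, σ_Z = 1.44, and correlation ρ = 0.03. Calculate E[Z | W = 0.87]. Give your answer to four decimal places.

For a bivariate normal, E[Z | W=x] = μ_Z + ρ·(σ_Z/σ_W)·(x − μ_W).
E[Z | W=0.87] = 3.92 + (0.03)·(1.44/0.91)·(0.87 − (-0.76)) = 3.92 + (0.047473)·(1.63) = 3.9974.

3.9974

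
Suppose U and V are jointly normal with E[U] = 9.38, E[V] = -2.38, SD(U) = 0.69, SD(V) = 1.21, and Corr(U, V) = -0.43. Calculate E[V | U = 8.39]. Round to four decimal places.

For a bivariate normal, E[V | U=x] = μ_V + ρ·(σ_V/σ_U)·(x − μ_U).
E[V | U=8.39] = -2.38 + (-0.43)·(1.21/0.69)·(8.39 − (9.38)) = -2.38 + (-0.75406)·(-0.99) = -1.6335.

-1.6335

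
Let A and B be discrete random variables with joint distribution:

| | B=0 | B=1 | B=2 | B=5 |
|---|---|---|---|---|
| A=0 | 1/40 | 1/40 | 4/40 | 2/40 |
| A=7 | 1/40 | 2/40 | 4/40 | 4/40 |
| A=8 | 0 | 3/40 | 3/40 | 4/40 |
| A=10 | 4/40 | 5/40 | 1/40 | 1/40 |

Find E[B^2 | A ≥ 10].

34/11

P(A ≥ 10) = 11/40.
Σ B^2·P over the event = 0·(4/40) + 1·(5/40) + 4·(1/40) + 25·(1/40) = 17/20.
E[B^2 | A ≥ 10] = (17/20) / (11/40) = 34/11.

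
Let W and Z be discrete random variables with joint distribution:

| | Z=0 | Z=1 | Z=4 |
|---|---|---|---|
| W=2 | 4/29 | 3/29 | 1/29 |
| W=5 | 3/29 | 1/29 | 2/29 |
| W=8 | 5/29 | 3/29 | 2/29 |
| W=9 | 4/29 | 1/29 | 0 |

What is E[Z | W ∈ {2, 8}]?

P(W ∈ {2, 8}) = 18/29.
Σ Z·P over the event = 0·(4/29) + 1·(3/29) + 4·(1/29) + 0·(5/29) + 1·(3/29) + 4·(2/29) = 18/29.
E[Z | W ∈ {2, 8}] = (18/29) / (18/29) = 1.

1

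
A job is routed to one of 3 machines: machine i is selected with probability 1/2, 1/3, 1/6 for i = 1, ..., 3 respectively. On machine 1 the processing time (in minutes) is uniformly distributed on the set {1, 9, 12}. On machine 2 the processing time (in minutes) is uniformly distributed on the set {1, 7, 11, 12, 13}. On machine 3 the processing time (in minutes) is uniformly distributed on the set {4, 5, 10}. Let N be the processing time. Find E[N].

689/90

E[N | machine 1] = (1+9+12)/3 = 22/3.
E[N | machine 2] = (1+7+11+12+13)/5 = 44/5.
E[N | machine 3] = (4+5+10)/3 = 19/3.
By the law of total expectation,
E[N] = (1/2)·(22/3) + (1/3)·(44/5) + (1/6)·(19/3) = 689/90.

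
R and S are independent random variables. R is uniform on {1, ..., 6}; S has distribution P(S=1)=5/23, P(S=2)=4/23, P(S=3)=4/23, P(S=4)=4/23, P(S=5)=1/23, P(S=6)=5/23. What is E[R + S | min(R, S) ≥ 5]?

P(min(R, S) ≥ 5) = 2/23.
Summing (R+S)·P(x,y) over outcomes with min(R, S) ≥ 5 gives 68/69.
E[R + S | min(R, S) ≥ 5] = (68/69) / (2/23) = 34/3.

34/3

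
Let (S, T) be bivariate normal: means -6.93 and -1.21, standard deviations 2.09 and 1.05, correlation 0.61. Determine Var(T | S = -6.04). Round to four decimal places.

0.6923

Var(T | S=x) = (1 − ρ²)·σ_T².
Var(T | S=-6.04) = (1.05)²·(1 − (0.61)²) = 1.1025·0.6279 = 0.6923.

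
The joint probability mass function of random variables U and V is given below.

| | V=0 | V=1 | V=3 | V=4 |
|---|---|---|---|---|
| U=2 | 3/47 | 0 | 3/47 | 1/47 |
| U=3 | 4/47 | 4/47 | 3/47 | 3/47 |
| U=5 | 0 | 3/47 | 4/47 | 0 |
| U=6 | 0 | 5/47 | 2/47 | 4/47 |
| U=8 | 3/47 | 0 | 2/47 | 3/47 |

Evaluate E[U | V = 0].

P(V = 0) = 10/47.
Σ U·P over the event = 2·(3/47) + 3·(4/47) + 8·(3/47) = 42/47.
E[U | V = 0] = (42/47) / (10/47) = 21/5.

21/5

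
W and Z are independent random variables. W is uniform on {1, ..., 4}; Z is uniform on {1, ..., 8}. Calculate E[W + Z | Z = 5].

15/2

Outcomes with Z = 5: (1,5), (2,5), (3,5), (4,5), each with probability 1/32.
E[W + Z | Z = 5] = (6 + 7 + 8 + 9) / 4 = 15/2.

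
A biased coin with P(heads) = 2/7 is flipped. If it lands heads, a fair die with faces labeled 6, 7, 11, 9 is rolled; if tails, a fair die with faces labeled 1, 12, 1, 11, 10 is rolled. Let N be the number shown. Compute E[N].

103/14

E[N | heads] = (6+7+11+9)/4 = 33/4.
E[N | tails] = (1+12+1+11+10)/5 = 7.
E[N] = (2/7)·(33/4) + (5/7)·(7) = 103/14.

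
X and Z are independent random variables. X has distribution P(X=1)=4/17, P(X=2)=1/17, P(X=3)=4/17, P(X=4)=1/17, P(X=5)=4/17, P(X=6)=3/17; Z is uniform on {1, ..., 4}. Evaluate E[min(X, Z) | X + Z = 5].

3/2

P(X + Z = 5) = 5/34.
Summing min(X,Z)·P(x,y) over outcomes with X + Z = 5 gives 15/68.
E[min(X, Z) | X + Z = 5] = (15/68) / (5/34) = 3/2.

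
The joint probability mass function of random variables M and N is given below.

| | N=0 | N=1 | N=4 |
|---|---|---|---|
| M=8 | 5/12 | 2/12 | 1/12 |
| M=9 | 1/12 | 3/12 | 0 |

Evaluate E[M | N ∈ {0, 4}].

57/7

P(N ∈ {0, 4}) = 7/12.
Summing M·P(M=x,N=y) over the conditioning event gives 19/4.
E[M | N ∈ {0, 4}] = (19/4) / (7/12) = 57/7.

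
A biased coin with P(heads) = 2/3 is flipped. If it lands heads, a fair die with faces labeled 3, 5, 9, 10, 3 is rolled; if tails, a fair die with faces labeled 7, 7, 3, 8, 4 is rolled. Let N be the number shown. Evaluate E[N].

89/15

E[N | heads] = (3+5+9+10+3)/5 = 6.
E[N | tails] = (7+7+3+8+4)/5 = 29/5.
By the law of total expectation,
E[N] = (2/3)·(6) + (1/3)·(29/5) = 89/15.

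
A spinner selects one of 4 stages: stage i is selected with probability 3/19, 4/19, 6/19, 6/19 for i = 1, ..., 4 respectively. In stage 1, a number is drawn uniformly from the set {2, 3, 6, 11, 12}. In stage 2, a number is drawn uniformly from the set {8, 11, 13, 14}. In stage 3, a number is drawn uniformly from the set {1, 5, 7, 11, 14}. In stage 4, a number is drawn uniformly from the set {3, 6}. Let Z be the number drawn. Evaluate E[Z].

139/19

E[Z | stage 1] = (2+3+6+11+12)/5 = 34/5.
E[Z | stage 2] = (8+11+13+14)/4 = 23/2.
E[Z | stage 3] = (1+5+7+11+14)/5 = 38/5.
E[Z | stage 4] = (3+6)/2 = 9/2.
By the law of total expectation,
E[Z] = (3/19)·(34/5) + (4/19)·(23/2) + (6/19)·(38/5) + (6/19)·(9/2) = 139/19.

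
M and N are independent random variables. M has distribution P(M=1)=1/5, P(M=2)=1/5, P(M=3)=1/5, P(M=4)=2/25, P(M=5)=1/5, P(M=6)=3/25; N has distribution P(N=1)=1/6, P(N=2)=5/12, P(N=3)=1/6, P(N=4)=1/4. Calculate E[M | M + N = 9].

37/7

P(M + N = 9) = 7/100.
Summing M·P(x,y) over outcomes with M + N = 9 gives 37/100.
E[M | M + N = 9] = (37/100) / (7/100) = 37/7.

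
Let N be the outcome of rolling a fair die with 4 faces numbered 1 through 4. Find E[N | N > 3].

4

Given N > 3, N is equally likely to be any of {4}.
E[N | N > 3] = (4) / 1 = 4.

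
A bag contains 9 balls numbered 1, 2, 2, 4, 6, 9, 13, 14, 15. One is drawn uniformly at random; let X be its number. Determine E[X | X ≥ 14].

P(X ≥ 14) = 2/9.
Σ over the event: 14·1/9 + 15·1/9 = 29/9.
E[X | X ≥ 14] = (29/9) / (2/9) = 29/2.

29/2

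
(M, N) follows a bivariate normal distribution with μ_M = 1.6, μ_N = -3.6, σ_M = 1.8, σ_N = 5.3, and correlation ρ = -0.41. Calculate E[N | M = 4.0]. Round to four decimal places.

-6.4973

E[N | M=x] = μ_N + ρ(σ_N/σ_M)(x − μ_M) for jointly normal variables.
E[N | M=4.0] = -3.6 + (-0.41)·(5.3/1.8)·(4.0 − (1.6)) = -3.6 + (-1.2072)·(2.4) = -6.4973.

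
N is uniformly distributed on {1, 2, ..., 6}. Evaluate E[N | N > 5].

6

Given N > 5, N is equally likely to be any of {6}.
E[N | N > 5] = (6) / 1 = 6.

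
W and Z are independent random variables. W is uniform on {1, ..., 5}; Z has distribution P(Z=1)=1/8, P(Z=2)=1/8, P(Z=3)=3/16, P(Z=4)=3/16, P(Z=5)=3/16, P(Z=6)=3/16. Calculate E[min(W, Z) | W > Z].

50/23

P(W > Z) = 23/80.
Summing min(W,Z)·P(x,y) over outcomes with W > Z gives 5/8.
E[min(W, Z) | W > Z] = (5/8) / (23/80) = 50/23.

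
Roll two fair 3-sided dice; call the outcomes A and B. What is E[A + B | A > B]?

Outcomes with A > B: (2,1), (3,1), (3,2), each with probability 1/9.
E[A + B | A > B] = (3 + 4 + 5) / 3 = 4.

4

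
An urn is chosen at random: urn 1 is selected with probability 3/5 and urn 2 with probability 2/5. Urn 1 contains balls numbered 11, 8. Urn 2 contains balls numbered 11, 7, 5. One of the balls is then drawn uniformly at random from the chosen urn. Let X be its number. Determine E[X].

263/30

E[X | urn 1] = (11+8)/2 = 19/2.
E[X | urn 2] = (11+7+5)/3 = 23/3.
E[X] = (3/5)·(19/2) + (2/5)·(23/3) = 263/30.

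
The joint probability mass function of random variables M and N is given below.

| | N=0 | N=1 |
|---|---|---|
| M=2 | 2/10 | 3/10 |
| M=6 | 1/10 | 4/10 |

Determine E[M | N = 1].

30/7

P(N = 1) = 7/10.
Σ M·P over the event = 2·(3/10) + 6·(4/10) = 3.
E[M | N = 1] = (3) / (7/10) = 30/7.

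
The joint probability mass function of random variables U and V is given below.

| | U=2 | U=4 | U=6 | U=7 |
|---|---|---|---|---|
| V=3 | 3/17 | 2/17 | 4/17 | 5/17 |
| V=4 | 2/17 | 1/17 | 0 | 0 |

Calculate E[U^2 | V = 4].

8

P(V = 4) = 3/17.
Σ U^2·P over the event = 4·(2/17) + 16·(1/17) = 24/17.
E[U^2 | V = 4] = (24/17) / (3/17) = 8.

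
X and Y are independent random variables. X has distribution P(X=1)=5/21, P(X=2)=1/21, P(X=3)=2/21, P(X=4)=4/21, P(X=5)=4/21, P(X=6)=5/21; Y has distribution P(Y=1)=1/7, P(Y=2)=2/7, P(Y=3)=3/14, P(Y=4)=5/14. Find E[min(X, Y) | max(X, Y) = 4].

221/96

P(max(X, Y) = 4) = 16/49.
Summing min(X,Y)·P(x,y) over outcomes with max(X, Y) = 4 gives 221/294.
E[min(X, Y) | max(X, Y) = 4] = (221/294) / (16/49) = 221/96.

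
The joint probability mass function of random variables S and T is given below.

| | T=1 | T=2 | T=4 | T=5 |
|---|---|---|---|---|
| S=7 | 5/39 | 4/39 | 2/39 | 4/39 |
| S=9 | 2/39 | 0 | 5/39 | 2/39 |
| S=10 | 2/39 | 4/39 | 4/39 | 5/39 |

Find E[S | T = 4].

9

P(T = 4) = 11/39.
Σ S·P over the event = 7·(2/39) + 9·(5/39) + 10·(4/39) = 33/13.
E[S | T = 4] = (33/13) / (11/39) = 9.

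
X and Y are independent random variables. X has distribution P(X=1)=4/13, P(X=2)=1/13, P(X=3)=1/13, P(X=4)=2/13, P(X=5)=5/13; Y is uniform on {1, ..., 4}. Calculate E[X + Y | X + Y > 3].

P(X + Y > 3) = 43/52.
Summing (X+Y)·P(x,y) over outcomes with X + Y > 3 gives 275/52.
E[X + Y | X + Y > 3] = (275/52) / (43/52) = 275/43.

275/43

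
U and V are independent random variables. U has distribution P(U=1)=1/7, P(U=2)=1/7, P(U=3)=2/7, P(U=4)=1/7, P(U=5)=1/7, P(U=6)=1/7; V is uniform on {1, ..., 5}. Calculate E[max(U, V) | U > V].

76/17

P(U > V) = 17/35.
Summing max(U,V)·P(x,y) over outcomes with U > V gives 76/35.
E[max(U, V) | U > V] = (76/35) / (17/35) = 76/17.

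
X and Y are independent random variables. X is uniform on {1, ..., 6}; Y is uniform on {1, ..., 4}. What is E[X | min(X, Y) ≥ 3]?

Outcomes with min(X, Y) ≥ 3: (3,3), (3,4), (4,3), (4,4), (5,3), (5,4), (6,3), (6,4), each with probability 1/24.
E[X | min(X, Y) ≥ 3] = (3 + 3 + 4 + 4 + 5 + 5 + 6 + 6) / 8 = 9/2.

9/2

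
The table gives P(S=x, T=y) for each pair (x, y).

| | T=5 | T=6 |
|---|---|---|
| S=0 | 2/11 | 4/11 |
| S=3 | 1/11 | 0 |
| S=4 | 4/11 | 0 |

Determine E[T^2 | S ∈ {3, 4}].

P(S ∈ {3, 4}) = 5/11.
Σ T^2·P over the event = 25·(1/11) + 25·(4/11) = 125/11.
E[T^2 | S ∈ {3, 4}] = (125/11) / (5/11) = 25.

25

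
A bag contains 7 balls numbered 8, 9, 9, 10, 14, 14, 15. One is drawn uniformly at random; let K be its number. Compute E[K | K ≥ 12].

43/3

P(K ≥ 12) = 3/7.
Σ over the event: 14·2/7 + 15·1/7 = 43/7.
E[K | K ≥ 12] = (43/7) / (3/7) = 43/3.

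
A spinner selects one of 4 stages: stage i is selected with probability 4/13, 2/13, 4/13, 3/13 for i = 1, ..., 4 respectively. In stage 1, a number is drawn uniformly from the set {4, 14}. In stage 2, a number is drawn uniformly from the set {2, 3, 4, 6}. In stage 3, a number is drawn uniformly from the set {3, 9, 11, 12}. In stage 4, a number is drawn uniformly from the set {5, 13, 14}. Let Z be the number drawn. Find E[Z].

17/2

E[Z | stage 1] = (4+14)/2 = 9.
E[Z | stage 2] = (2+3+4+6)/4 = 15/4.
E[Z | stage 3] = (3+9+11+12)/4 = 35/4.
E[Z | stage 4] = (5+13+14)/3 = 32/3.
By the law of total expectation,
E[Z] = (4/13)·(9) + (2/13)·(15/4) + (4/13)·(35/4) + (3/13)·(32/3) = 17/2.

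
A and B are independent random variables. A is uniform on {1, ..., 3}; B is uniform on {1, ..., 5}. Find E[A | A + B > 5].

P(A + B > 5) = 2/5.
Summing A·P(x,y) over outcomes with A + B > 5 gives 14/15.
E[A | A + B > 5] = (14/15) / (2/5) = 7/3.

7/3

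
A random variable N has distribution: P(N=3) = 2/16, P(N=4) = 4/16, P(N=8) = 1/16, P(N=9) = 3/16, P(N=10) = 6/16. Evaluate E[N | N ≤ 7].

11/3

P(N ≤ 7) = 3/8.
Σ over the event: 3·1/8 + 4·1/4 = 11/8.
E[N | N ≤ 7] = (11/8) / (3/8) = 11/3.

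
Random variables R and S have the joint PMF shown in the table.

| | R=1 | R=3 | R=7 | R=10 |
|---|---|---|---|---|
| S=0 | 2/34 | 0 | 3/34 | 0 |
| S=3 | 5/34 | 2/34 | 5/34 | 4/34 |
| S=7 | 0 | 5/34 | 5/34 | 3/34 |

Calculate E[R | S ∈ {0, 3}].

109/21

P(S ∈ {0, 3}) = 21/34.
Σ R·P over the event = 1·(2/34) + 1·(5/34) + 3·(2/34) + 7·(3/34) + 7·(5/34) + 10·(4/34) = 109/34.
E[R | S ∈ {0, 3}] = (109/34) / (21/34) = 109/21.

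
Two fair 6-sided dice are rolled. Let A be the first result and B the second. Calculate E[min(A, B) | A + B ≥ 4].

8/3

P(A + B ≥ 4) = 11/12.
Summing min(A,B)·P(x,y) over outcomes with A + B ≥ 4 gives 22/9.
E[min(A, B) | A + B ≥ 4] = (22/9) / (11/12) = 8/3.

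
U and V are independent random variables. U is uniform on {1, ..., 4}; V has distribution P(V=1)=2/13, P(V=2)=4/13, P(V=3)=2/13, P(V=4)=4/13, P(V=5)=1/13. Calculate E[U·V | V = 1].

5/2

P(V = 1) = 2/13.
Summing UV·P(x,y) over outcomes with V = 1 gives 5/13.
E[U·V | V = 1] = (5/13) / (2/13) = 5/2.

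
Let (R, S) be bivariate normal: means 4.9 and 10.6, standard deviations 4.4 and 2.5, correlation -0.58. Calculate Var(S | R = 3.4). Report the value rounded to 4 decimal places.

4.1475

Var(S | R=x) = (1 − ρ²)·σ_S².
Var(S | R=3.4) = (2.5)²·(1 − (-0.58)²) = 6.25·0.6636 = 4.1475.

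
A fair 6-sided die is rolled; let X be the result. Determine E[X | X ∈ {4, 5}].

9/2

P(X ∈ {4, 5}) = 1/3.
Σ over the event: 4·1/6 + 5·1/6 = 3/2.
E[X | X ∈ {4, 5}] = (3/2) / (1/3) = 9/2.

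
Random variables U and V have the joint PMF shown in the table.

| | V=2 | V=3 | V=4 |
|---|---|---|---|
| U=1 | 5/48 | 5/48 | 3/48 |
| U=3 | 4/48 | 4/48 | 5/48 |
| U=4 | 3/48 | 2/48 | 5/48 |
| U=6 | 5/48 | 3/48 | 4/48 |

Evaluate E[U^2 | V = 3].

P(V = 3) = 7/24.
Σ U^2·P over the event = 1·(5/48) + 9·(4/48) + 16·(2/48) + 36·(3/48) = 181/48.
E[U^2 | V = 3] = (181/48) / (7/24) = 181/14.

181/14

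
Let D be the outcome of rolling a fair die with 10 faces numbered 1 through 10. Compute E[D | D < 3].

3/2

Given D < 3, D is equally likely to be any of {1, 2}.
E[D | D < 3] = (1 + 2) / 2 = 3/2.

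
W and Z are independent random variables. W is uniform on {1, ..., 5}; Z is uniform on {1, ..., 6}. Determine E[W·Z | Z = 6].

P(Z = 6) = 1/6.
Summing WZ·P(x,y) over outcomes with Z = 6 gives 3.
E[W·Z | Z = 6] = (3) / (1/6) = 18.

18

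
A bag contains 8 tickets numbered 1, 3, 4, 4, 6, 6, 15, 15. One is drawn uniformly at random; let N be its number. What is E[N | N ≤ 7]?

P(N ≤ 7) = 3/4.
Σ over the event: 1·1/8 + 3·1/8 + 4·1/4 + 6·1/4 = 3.
E[N | N ≤ 7] = (3) / (3/4) = 4.

4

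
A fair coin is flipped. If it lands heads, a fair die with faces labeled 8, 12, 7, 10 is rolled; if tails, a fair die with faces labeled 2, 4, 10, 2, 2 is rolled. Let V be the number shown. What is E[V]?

E[V | heads] = (8+12+7+10)/4 = 37/4.
E[V | tails] = (2+4+10+2+2)/5 = 4.
E[V] = (1/2)·(37/4) + (1/2)·(4) = 53/8.

53/8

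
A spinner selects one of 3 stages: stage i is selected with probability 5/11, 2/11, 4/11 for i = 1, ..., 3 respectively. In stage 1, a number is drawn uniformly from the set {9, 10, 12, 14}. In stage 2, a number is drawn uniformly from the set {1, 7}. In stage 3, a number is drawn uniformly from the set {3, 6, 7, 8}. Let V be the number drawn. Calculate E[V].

E[V | stage 1] = (9+10+12+14)/4 = 45/4.
E[V | stage 2] = (1+7)/2 = 4.
E[V | stage 3] = (3+6+7+8)/4 = 6.
By the law of total expectation,
E[V] = (5/11)·(45/4) + (2/11)·(4) + (4/11)·(6) = 353/44.

353/44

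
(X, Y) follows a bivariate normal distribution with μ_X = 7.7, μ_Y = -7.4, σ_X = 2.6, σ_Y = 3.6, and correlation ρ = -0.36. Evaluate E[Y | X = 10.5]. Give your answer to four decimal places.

The regression of Y on X has slope ρ·σ_Y/σ_X and passes through (μ_X, μ_Y).
E[Y | X=10.5] = -7.4 + (-0.36)·(3.6/2.6)·(10.5 − (7.7)) = -7.4 + (-0.49846)·(2.8) = -8.7957.

-8.7957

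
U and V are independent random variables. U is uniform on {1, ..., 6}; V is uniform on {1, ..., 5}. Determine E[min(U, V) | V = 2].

P(V = 2) = 1/5.
Summing min(U,V)·P(x,y) over outcomes with V = 2 gives 11/30.
E[min(U, V) | V = 2] = (11/30) / (1/5) = 11/6.

11/6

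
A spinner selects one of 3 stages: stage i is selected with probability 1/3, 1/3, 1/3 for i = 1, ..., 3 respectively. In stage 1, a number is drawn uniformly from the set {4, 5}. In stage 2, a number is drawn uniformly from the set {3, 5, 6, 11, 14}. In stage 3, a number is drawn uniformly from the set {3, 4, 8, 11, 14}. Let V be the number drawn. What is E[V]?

203/30

E[V | stage 1] = (4+5)/2 = 9/2.
E[V | stage 2] = (3+5+6+11+14)/5 = 39/5.
E[V | stage 3] = (3+4+8+11+14)/5 = 8.
By the law of total expectation,
E[V] = (1/3)·(9/2) + (1/3)·(39/5) + (1/3)·(8) = 203/30.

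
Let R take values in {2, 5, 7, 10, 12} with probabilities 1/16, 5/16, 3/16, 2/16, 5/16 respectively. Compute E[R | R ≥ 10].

P(R ≥ 10) = 7/16.
Σ over the event: 10·1/8 + 12·5/16 = 5.
E[R | R ≥ 10] = (5) / (7/16) = 80/7.

80/7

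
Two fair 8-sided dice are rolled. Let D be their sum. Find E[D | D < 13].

218/27

P(D < 13) = 27/32.
E[D | D < 13] = (109/16) / (27/32) = 218/27.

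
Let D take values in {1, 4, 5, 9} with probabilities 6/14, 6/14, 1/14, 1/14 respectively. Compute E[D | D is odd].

P(D is odd) = 4/7.
Σ over the event: 1·3/7 + 5·1/14 + 9·1/14 = 10/7.
E[D | D is odd] = (10/7) / (4/7) = 5/2.

5/2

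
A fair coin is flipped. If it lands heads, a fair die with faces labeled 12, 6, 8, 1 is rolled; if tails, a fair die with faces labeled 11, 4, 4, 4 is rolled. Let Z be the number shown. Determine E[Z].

E[Z | heads] = (12+6+8+1)/4 = 27/4.
E[Z | tails] = (11+4+4+4)/4 = 23/4.
By the law of total expectation,
E[Z] = (1/2)·(27/4) + (1/2)·(23/4) = 25/4.

25/4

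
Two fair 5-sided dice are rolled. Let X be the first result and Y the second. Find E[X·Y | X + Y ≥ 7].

P(X + Y ≥ 7) = 2/5.
Summing XY·P(x,y) over outcomes with X + Y ≥ 7 gives 31/5.
E[X·Y | X + Y ≥ 7] = (31/5) / (2/5) = 31/2.

31/2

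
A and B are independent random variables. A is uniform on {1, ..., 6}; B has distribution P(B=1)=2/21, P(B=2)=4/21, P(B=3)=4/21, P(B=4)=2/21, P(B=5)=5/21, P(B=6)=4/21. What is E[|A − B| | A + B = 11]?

P(A + B = 11) = 1/14.
Summing |A−B|·P(x,y) over outcomes with A + B = 11 gives 1/14.
E[|A − B| | A + B = 11] = (1/14) / (1/14) = 1.

1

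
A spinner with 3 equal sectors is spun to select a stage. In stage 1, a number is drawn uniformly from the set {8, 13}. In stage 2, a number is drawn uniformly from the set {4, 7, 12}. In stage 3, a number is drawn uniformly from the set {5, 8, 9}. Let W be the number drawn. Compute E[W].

17/2

E[W | stage 1] = (8+13)/2 = 21/2.
E[W | stage 2] = (4+7+12)/3 = 23/3.
E[W | stage 3] = (5+8+9)/3 = 22/3.
E[W] = (1/3)·(21/2) + (1/3)·(23/3) + (1/3)·(22/3) = 17/2.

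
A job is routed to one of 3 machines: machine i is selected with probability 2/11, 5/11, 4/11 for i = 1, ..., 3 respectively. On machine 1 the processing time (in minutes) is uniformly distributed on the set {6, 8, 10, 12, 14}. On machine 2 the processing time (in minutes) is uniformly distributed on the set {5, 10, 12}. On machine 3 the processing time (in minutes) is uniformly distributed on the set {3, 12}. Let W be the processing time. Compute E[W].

95/11

E[W | machine 1] = (6+8+10+12+14)/5 = 10.
E[W | machine 2] = (5+10+12)/3 = 9.
E[W | machine 3] = (3+12)/2 = 15/2.
By the law of total expectation,
E[W] = (2/11)·(10) + (5/11)·(9) + (4/11)·(15/2) = 95/11.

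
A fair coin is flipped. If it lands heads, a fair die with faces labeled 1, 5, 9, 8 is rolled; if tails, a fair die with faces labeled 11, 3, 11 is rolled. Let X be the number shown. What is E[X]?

E[X | heads] = (1+5+9+8)/4 = 23/4.
E[X | tails] = (11+3+11)/3 = 25/3.
E[X] = (1/2)·(23/4) + (1/2)·(25/3) = 169/24.

169/24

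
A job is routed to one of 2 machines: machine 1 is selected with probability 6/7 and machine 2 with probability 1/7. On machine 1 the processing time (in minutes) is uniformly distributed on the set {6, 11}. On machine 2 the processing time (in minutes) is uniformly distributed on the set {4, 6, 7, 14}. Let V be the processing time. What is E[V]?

235/28

E[V | machine 1] = (6+11)/2 = 17/2.
E[V | machine 2] = (4+6+7+14)/4 = 31/4.
E[V] = (6/7)·(17/2) + (1/7)·(31/4) = 235/28.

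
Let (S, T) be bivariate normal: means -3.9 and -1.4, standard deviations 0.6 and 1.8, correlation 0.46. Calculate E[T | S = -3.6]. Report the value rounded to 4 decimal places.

-0.9860

For a bivariate normal, E[T | S=x] = μ_T + ρ·(σ_T/σ_S)·(x − μ_S).
E[T | S=-3.6] = -1.4 + (0.46)·(1.8/0.6)·(-3.6 − (-3.9)) = -1.4 + (1.38)·(0.3) = -0.9860.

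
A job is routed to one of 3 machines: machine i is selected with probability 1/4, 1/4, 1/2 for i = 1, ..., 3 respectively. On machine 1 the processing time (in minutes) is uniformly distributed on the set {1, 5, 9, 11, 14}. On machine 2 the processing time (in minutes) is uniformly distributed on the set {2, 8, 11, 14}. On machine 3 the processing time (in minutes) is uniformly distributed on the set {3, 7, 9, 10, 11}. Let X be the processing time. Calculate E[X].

E[X | machine 1] = (1+5+9+11+14)/5 = 8.
E[X | machine 2] = (2+8+11+14)/4 = 35/4.
E[X | machine 3] = (3+7+9+10+11)/5 = 8.
By the law of total expectation,
E[X] = (1/4)·(8) + (1/4)·(35/4) + (1/2)·(8) = 131/16.

131/16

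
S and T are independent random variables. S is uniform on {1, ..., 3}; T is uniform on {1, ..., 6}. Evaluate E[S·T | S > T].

P(S > T) = 1/6.
Summing ST·P(x,y) over outcomes with S > T gives 11/18.
E[S·T | S > T] = (11/18) / (1/6) = 11/3.

11/3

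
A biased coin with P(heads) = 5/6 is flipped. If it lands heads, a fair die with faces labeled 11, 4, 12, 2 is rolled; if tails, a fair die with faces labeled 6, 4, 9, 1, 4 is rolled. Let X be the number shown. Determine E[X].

E[X | heads] = (11+4+12+2)/4 = 29/4.
E[X | tails] = (6+4+9+1+4)/5 = 24/5.
E[X] = (5/6)·(29/4) + (1/6)·(24/5) = 821/120.

821/120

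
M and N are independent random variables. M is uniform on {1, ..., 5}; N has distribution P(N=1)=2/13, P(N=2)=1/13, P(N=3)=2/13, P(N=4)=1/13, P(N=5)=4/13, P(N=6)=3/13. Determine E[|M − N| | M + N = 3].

1

P(M + N = 3) = 3/65.
Summing |M−N|·P(x,y) over outcomes with M + N = 3 gives 3/65.
E[|M − N| | M + N = 3] = (3/65) / (3/65) = 1.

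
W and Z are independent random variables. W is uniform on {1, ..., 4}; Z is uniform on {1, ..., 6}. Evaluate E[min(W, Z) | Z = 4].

5/2

Outcomes with Z = 4: (1,4), (2,4), (3,4), (4,4), each with probability 1/24.
E[min(W, Z) | Z = 4] = (1 + 2 + 3 + 4) / 4 = 5/2.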